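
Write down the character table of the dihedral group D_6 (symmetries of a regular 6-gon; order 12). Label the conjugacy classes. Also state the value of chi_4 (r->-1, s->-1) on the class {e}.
Conjugacy classes: {e} of size 1, {r^3} of size 1, {r^1, r^5} of size 2, {r^2, r^4} of size 2, {s, sr^2, ...} of size 3, {sr, sr^3, ...} of size 3.
Character table:
  irrep \ class              {e} (size 1)  {r^3} (size 1)  {r^1, r^5} (size 2)  {r^2, r^4} (size 2)  {s, sr^2, ...} (size 3)  {sr, sr^3, ...} (size 3)
  chi_1 (triv)               1             1               1                    1                    1                        1                       
  chi_2 (sign: r->1, s->-1)  1             1               1                    1                    -1                       -1                      
  chi_3 (r->-1, s->1)        1             -1              -1                   1                    1                        -1                      
  chi_4 (r->-1, s->-1)       1             -1              -1                   1                    -1                       1                       
  chi_5 (2d, j=1)            2             -2              1                    -1                   0                        0                       
  chi_6 (2d, j=2)            2             2               -1                   -1                   0                        0                       

Spot check: chi_4 (r->-1, s->-1) on {e} = 1.

Derivation: D_6 has order 2*6 = 12 with 6 conjugacy classes, hence 6 irreducibles. Sum of squared dims 1 + 1 + 1 + 1 + 4 + 4 = 12 = |G|. Linear characters come from the abelianisation; the 2-dimensional irreps have character r^k -> 2*cos(2*pi*j*k/6), reflections -> 0.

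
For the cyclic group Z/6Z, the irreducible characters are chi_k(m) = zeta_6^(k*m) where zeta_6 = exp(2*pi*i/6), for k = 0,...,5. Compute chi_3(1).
chi_3(1) = zeta_6^3 = -1

Justification: chi_3(1) = zeta_6^(3*1) = zeta_6^3. Since zeta_6^6 = 1, this equals zeta_6^3 = exp(2*pi*i*3/6) = -1.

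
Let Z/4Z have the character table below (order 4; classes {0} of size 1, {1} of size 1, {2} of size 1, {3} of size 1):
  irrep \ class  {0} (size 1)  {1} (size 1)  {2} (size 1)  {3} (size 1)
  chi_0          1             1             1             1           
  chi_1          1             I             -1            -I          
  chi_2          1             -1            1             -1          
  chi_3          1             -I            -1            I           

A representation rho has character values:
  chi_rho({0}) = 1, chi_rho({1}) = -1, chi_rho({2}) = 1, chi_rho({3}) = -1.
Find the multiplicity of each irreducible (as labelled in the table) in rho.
Multiplicities: chi_0: 0, chi_1: 0, chi_2: 1, chi_3: 0.

Use <chi_rho, chi> = (1/|G|) sum_C |C| * chi_rho(C) * conj(chi(C)) with |G| = 4 for each irreducible chi in the table:
  <chi_rho, chi_0> = (1/4)[1*(1)*conj(1) + 1*(-1)*conj(1) + 1*(1)*conj(1) + 1*(-1)*conj(1)]
      = (1/4)[(1) + (-1) + (1) + (-1)] = 0/4 = 0
  <chi_rho, chi_1> = (1/4)[1*(1)*conj(1) + 1*(-1)*conj(I) + 1*(1)*conj(-1) + 1*(-1)*conj(-I)]
      = (1/4)[(1) + (I) + (-1) + (-I)] = 0/4 = 0
  <chi_rho, chi_2> = (1/4)[1*(1)*conj(1) + 1*(-1)*conj(-1) + 1*(1)*conj(1) + 1*(-1)*conj(-1)]
      = (1/4)[(1) + (1) + (1) + (1)] = 4/4 = 1
  <chi_rho, chi_3> = (1/4)[1*(1)*conj(1) + 1*(-1)*conj(-I) + 1*(1)*conj(-1) + 1*(-1)*conj(I)]
      = (1/4)[(1) + (-I) + (-1) + (I)] = 0/4 = 0
(Exp terms are combined using exp(i*s)*conj(exp(i*t)) = exp(i*(s-t)), and sums of them are collapsed using the identity that for every m > 1 the m distinct m-th roots of unity sum to 0, e.g. 1 + exp(2*I*pi/3) + exp(-2*I*pi/3) = 0.)
Dimension check: dim(rho) = sum (mult * dim) = 0*1 + 0*1 + 1*1 + 0*1 = 1 = chi_rho(e) = 1.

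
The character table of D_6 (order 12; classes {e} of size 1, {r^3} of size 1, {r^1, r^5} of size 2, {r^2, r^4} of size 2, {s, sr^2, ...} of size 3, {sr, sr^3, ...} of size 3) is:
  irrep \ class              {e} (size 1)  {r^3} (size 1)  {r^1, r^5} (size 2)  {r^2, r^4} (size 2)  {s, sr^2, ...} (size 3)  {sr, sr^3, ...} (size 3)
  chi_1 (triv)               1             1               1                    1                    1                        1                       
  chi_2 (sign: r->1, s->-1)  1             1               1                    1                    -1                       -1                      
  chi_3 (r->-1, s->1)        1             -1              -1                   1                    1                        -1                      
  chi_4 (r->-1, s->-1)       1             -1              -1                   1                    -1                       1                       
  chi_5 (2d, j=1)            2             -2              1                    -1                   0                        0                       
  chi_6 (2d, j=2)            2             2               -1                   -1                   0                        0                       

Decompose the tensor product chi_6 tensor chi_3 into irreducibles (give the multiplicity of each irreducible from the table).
chi_6 tensor chi_3 = chi_5 (all other irreducibles have multiplicity 0).

Why: The character of a tensor product is the pointwise product (chi_6 * chi_3)(C) = chi_6(C) * chi_3(C):
  {e}: (2)*(1), {r^3}: (2)*(-1), {r^1, r^5}: (-1)*(-1), {r^2, r^4}: (-1)*(1), {s, sr^2, ...}: (0)*(1), {sr, sr^3, ...}: (0)*(-1)
so (chi_6 * chi_3) takes values
  {e} -> 2, {r^3} -> -2, {r^1, r^5} -> 1, {r^2, r^4} -> -1, {s, sr^2, ...} -> 0, {sr, sr^3, ...} -> 0.
Now take the inner product of this character with each irreducible chi from the table, <chi_6*chi_3, chi> = (1/12) sum_C |C| (chi_6*chi_3)(C) conj(chi(C)):
  <chi_6*chi_3, chi_1> = (1/12)[1*(2)*conj(1) + 1*(-2)*conj(1) + 2*(1)*conj(1) + 2*(-1)*conj(1) + 3*(0)*conj(1) + 3*(0)*conj(1)]
      = (1/12)[(2) + (-2) + (2) + (-2) + (0) + (0)] = 0/12 = 0
  <chi_6*chi_3, chi_2> = (1/12)[1*(2)*conj(1) + 1*(-2)*conj(1) + 2*(1)*conj(1) + 2*(-1)*conj(1) + 3*(0)*conj(-1) + 3*(0)*conj(-1)]
      = (1/12)[(2) + (-2) + (2) + (-2) + (0) + (0)] = 0/12 = 0
  <chi_6*chi_3, chi_3> = (1/12)[1*(2)*conj(1) + 1*(-2)*conj(-1) + 2*(1)*conj(-1) + 2*(-1)*conj(1) + 3*(0)*conj(1) + 3*(0)*conj(-1)]
      = (1/12)[(2) + (2) + (-2) + (-2) + (0) + (0)] = 0/12 = 0
  <chi_6*chi_3, chi_4> = (1/12)[1*(2)*conj(1) + 1*(-2)*conj(-1) + 2*(1)*conj(-1) + 2*(-1)*conj(1) + 3*(0)*conj(-1) + 3*(0)*conj(1)]
      = (1/12)[(2) + (2) + (-2) + (-2) + (0) + (0)] = 0/12 = 0
  <chi_6*chi_3, chi_5> = (1/12)[1*(2)*conj(2) + 1*(-2)*conj(-2) + 2*(1)*conj(1) + 2*(-1)*conj(-1) + 3*(0)*conj(0) + 3*(0)*conj(0)]
      = (1/12)[(4) + (4) + (2) + (2) + (0) + (0)] = 12/12 = 1
  <chi_6*chi_3, chi_6> = (1/12)[1*(2)*conj(2) + 1*(-2)*conj(2) + 2*(1)*conj(-1) + 2*(-1)*conj(-1) + 3*(0)*conj(0) + 3*(0)*conj(0)]
      = (1/12)[(4) + (-4) + (-2) + (2) + (0) + (0)] = 0/12 = 0
Hence the multiplicities are chi_5: 1. Dimension check: dim(chi_6)*dim(chi_3) = 2*1 = 2 and sum (mult * dim) = 1*2 = 2.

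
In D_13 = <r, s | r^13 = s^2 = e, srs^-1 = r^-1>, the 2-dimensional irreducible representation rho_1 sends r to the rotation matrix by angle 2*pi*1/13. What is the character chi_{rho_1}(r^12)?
chi_{rho_1}(r^12) = 2*cos(2*pi*1*12/13) = 2*cos(2*pi/13)

Details: rho_1(r^12) is rotation by angle 2*pi*1*12/13, whose trace is 2*cos(2*pi*1*12/13) = 2*cos(2*pi/13).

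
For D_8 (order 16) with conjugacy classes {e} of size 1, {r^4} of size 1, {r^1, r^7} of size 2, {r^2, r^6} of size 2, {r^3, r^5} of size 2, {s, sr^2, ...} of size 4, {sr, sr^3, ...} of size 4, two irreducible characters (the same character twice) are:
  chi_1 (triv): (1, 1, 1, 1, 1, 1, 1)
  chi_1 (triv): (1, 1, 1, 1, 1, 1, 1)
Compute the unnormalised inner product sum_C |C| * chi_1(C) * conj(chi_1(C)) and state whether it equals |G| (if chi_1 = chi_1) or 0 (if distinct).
Sum = 16 = |G| = 16; so <chi_1, chi_1> = 1 (norm-1 confirms irreducibility).

Argument: Compute term by term over conjugacy classes (|C| * chi_1(C) * conj(chi_1(C))):
  1*(1)*conj(1) + 1*(1)*conj(1) + 2*(1)*conj(1) + 2*(1)*conj(1) + 2*(1)*conj(1) + 4*(1)*conj(1) + 4*(1)*conj(1)
  = (1) + (1) + (2) + (2) + (2) + (4) + (4)
  = 16.
Dividing by |G| = 16 gives 16/16 = 1, matching the row-orthogonality relation <chi_1, chi_1> = [chi_1 = chi_1].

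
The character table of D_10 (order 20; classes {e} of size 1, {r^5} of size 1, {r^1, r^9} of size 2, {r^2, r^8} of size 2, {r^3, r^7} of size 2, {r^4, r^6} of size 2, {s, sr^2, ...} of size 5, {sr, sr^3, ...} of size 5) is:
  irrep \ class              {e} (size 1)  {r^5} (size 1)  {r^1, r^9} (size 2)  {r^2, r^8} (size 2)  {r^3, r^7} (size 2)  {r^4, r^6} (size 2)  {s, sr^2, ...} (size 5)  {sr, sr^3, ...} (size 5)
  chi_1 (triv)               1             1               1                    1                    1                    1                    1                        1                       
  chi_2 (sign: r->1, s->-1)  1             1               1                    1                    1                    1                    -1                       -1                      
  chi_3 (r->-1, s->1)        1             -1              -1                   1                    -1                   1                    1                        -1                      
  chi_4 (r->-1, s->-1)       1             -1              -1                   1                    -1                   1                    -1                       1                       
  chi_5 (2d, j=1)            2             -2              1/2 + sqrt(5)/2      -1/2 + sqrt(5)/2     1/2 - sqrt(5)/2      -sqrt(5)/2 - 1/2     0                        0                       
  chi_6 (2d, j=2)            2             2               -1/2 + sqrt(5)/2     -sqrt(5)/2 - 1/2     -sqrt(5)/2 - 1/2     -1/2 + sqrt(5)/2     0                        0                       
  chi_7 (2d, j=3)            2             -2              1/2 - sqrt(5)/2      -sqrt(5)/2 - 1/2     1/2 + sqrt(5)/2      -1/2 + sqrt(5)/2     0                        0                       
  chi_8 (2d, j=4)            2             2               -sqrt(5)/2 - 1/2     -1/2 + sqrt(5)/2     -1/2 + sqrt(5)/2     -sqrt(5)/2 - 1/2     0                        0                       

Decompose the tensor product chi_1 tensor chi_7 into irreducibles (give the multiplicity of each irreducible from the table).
chi_1 tensor chi_7 = chi_7 (all other irreducibles have multiplicity 0).

Justification: The character of a tensor product is the pointwise product (chi_1 * chi_7)(C) = chi_1(C) * chi_7(C):
  {e}: (1)*(2), {r^5}: (1)*(-2), {r^1, r^9}: (1)*(1/2 - sqrt(5)/2), {r^2, r^8}: (1)*(-sqrt(5)/2 - 1/2), {r^3, r^7}: (1)*(1/2 + sqrt(5)/2), {r^4, r^6}: (1)*(-1/2 + sqrt(5)/2), {s, sr^2, ...}: (1)*(0), {sr, sr^3, ...}: (1)*(0)
so (chi_1 * chi_7) takes values
  {e} -> 2, {r^5} -> -2, {r^1, r^9} -> 1/2 - sqrt(5)/2, {r^2, r^8} -> -sqrt(5)/2 - 1/2, {r^3, r^7} -> 1/2 + sqrt(5)/2, {r^4, r^6} -> -1/2 + sqrt(5)/2, {s, sr^2, ...} -> 0, {sr, sr^3, ...} -> 0.
Now take the inner product of this character with each irreducible chi from the table, <chi_1*chi_7, chi> = (1/20) sum_C |C| (chi_1*chi_7)(C) conj(chi(C)):
  <chi_1*chi_7, chi_1> = (1/20)[1*(2)*conj(1) + 1*(-2)*conj(1) + 2*(1/2 - sqrt(5)/2)*conj(1) + 2*(-sqrt(5)/2 - 1/2)*conj(1) + 2*(1/2 + sqrt(5)/2)*conj(1) + 2*(-1/2 + sqrt(5)/2)*conj(1) + 5*(0)*conj(1) + 5*(0)*conj(1)]
      = (1/20)[(2) + (-2) + (1 - sqrt(5)) + (-sqrt(5) - 1) + (1 + sqrt(5)) + (-1 + sqrt(5)) + (0) + (0)] = 0/20 = 0
  <chi_1*chi_7, chi_2> = (1/20)[1*(2)*conj(1) + 1*(-2)*conj(1) + 2*(1/2 - sqrt(5)/2)*conj(1) + 2*(-sqrt(5)/2 - 1/2)*conj(1) + 2*(1/2 + sqrt(5)/2)*conj(1) + 2*(-1/2 + sqrt(5)/2)*conj(1) + 5*(0)*conj(-1) + 5*(0)*conj(-1)]
      = (1/20)[(2) + (-2) + (1 - sqrt(5)) + (-sqrt(5) - 1) + (1 + sqrt(5)) + (-1 + sqrt(5)) + (0) + (0)] = 0/20 = 0
  <chi_1*chi_7, chi_3> = (1/20)[1*(2)*conj(1) + 1*(-2)*conj(-1) + 2*(1/2 - sqrt(5)/2)*conj(-1) + 2*(-sqrt(5)/2 - 1/2)*conj(1) + 2*(1/2 + sqrt(5)/2)*conj(-1) + 2*(-1/2 + sqrt(5)/2)*conj(1) + 5*(0)*conj(1) + 5*(0)*conj(-1)]
      = (1/20)[(2) + (2) + (-1 + sqrt(5)) + (-sqrt(5) - 1) + (-sqrt(5) - 1) + (-1 + sqrt(5)) + (0) + (0)] = 0/20 = 0
  <chi_1*chi_7, chi_4> = (1/20)[1*(2)*conj(1) + 1*(-2)*conj(-1) + 2*(1/2 - sqrt(5)/2)*conj(-1) + 2*(-sqrt(5)/2 - 1/2)*conj(1) + 2*(1/2 + sqrt(5)/2)*conj(-1) + 2*(-1/2 + sqrt(5)/2)*conj(1) + 5*(0)*conj(-1) + 5*(0)*conj(1)]
      = (1/20)[(2) + (2) + (-1 + sqrt(5)) + (-sqrt(5) - 1) + (-sqrt(5) - 1) + (-1 + sqrt(5)) + (0) + (0)] = 0/20 = 0
  <chi_1*chi_7, chi_5> = (1/20)[1*(2)*conj(2) + 1*(-2)*conj(-2) + 2*(1/2 - sqrt(5)/2)*conj(1/2 + sqrt(5)/2) + 2*(-sqrt(5)/2 - 1/2)*conj(-1/2 + sqrt(5)/2) + 2*(1/2 + sqrt(5)/2)*conj(1/2 - sqrt(5)/2) + 2*(-1/2 + sqrt(5)/2)*conj(-sqrt(5)/2 - 1/2) + 5*(0)*conj(0) + 5*(0)*conj(0)]
      = (1/20)[(4) + (4) + (-2) + (-2) + (-2) + (-2) + (0) + (0)] = 0/20 = 0
  <chi_1*chi_7, chi_6> = (1/20)[1*(2)*conj(2) + 1*(-2)*conj(2) + 2*(1/2 - sqrt(5)/2)*conj(-1/2 + sqrt(5)/2) + 2*(-sqrt(5)/2 - 1/2)*conj(-sqrt(5)/2 - 1/2) + 2*(1/2 + sqrt(5)/2)*conj(-sqrt(5)/2 - 1/2) + 2*(-1/2 + sqrt(5)/2)*conj(-1/2 + sqrt(5)/2) + 5*(0)*conj(0) + 5*(0)*conj(0)]
      = (1/20)[(4) + (-4) + (-3 + sqrt(5)) + (sqrt(5) + 3) + (-3 - sqrt(5)) + (3 - sqrt(5)) + (0) + (0)] = 0/20 = 0
  <chi_1*chi_7, chi_7> = (1/20)[1*(2)*conj(2) + 1*(-2)*conj(-2) + 2*(1/2 - sqrt(5)/2)*conj(1/2 - sqrt(5)/2) + 2*(-sqrt(5)/2 - 1/2)*conj(-sqrt(5)/2 - 1/2) + 2*(1/2 + sqrt(5)/2)*conj(1/2 + sqrt(5)/2) + 2*(-1/2 + sqrt(5)/2)*conj(-1/2 + sqrt(5)/2) + 5*(0)*conj(0) + 5*(0)*conj(0)]
      = (1/20)[(4) + (4) + (3 - sqrt(5)) + (sqrt(5) + 3) + (sqrt(5) + 3) + (3 - sqrt(5)) + (0) + (0)] = 20/20 = 1
  <chi_1*chi_7, chi_8> = (1/20)[1*(2)*conj(2) + 1*(-2)*conj(2) + 2*(1/2 - sqrt(5)/2)*conj(-sqrt(5)/2 - 1/2) + 2*(-sqrt(5)/2 - 1/2)*conj(-1/2 + sqrt(5)/2) + 2*(1/2 + sqrt(5)/2)*conj(-1/2 + sqrt(5)/2) + 2*(-1/2 + sqrt(5)/2)*conj(-sqrt(5)/2 - 1/2) + 5*(0)*conj(0) + 5*(0)*conj(0)]
      = (1/20)[(4) + (-4) + (2) + (-2) + (2) + (-2) + (0) + (0)] = 0/20 = 0
Hence the multiplicities are chi_7: 1. Dimension check: dim(chi_1)*dim(chi_7) = 1*2 = 2 and sum (mult * dim) = 1*2 = 2.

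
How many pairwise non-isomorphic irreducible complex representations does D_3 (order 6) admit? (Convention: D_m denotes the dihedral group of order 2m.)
3

Why: The number of irreducible complex representations of a finite group equals its number of conjugacy classes. D_3 has 3 conjugacy classes ((n+3)/2 for n odd), so D_3 (order 6) has exactly 3 irreducible complex representations.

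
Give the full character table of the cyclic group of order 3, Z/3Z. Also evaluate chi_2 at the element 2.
Character table of Z/3Z (irreps indexed chi_0,...,chi_2 with chi_k(m) = zeta_3^(k*m), zeta_3 = exp(2*pi*i/3)):
  irrep \ class  {0} (size 1)  {1} (size 1)    {2} (size 1)  
  chi_0          1             1               1             
  chi_1          1             exp(2*I*pi/3)   exp(-2*I*pi/3)
  chi_2          1             exp(-2*I*pi/3)  exp(2*I*pi/3) 

Spot check: chi_2(2) = zeta_3^(2*2) = zeta_3^4 = exp(2*I*pi/3).

Details: Z/3Z is abelian, so all 3 irreducible complex representations are 1-dimensional. They are given by chi_k(m) = zeta_3^(k*m) for k = 0,...,2. Row orthogonality: sum_m chi_k(m) conj(chi_l(m)) = 3 * [k = l].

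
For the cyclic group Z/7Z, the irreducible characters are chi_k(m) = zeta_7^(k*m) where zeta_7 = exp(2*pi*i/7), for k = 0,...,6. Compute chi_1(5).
chi_1(5) = zeta_7^5 = exp(-4*I*pi/7)

Proof sketch: chi_1(5) = zeta_7^(1*5) = zeta_7^5. Since zeta_7^7 = 1, this equals zeta_7^5 = exp(2*pi*i*5/7) = exp(-4*I*pi/7).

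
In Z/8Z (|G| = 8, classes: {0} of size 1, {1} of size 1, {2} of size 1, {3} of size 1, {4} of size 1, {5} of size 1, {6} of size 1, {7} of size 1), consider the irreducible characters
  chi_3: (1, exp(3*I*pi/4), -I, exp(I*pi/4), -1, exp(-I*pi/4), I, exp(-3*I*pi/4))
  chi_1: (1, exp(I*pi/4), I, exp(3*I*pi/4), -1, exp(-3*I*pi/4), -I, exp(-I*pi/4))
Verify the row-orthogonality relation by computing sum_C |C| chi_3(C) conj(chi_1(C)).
Sum = 0; so <chi_3, chi_1> = 0 (distinct irreducibles are orthogonal).

Reasoning: Compute term by term over conjugacy classes (|C| * chi_3(C) * conj(chi_1(C))):
  1*(1)*conj(1) + 1*(exp(3*I*pi/4))*conj(exp(I*pi/4)) + 1*(-I)*conj(I) + 1*(exp(I*pi/4))*conj(exp(3*I*pi/4)) + 1*(-1)*conj(-1) + 1*(exp(-I*pi/4))*conj(exp(-3*I*pi/4)) + 1*(I)*conj(-I) + 1*(exp(-3*I*pi/4))*conj(exp(-I*pi/4))
  = (1) + (I) + (-1) + (-I) + (1) + (I) + (-1) + (-I)
  = 0.
(Exp terms are combined using exp(i*s)*conj(exp(i*t)) = exp(i*(s-t)), and sums of them are collapsed using the identity that for every m > 1 the m distinct m-th roots of unity sum to 0, e.g. 1 + exp(2*I*pi/3) + exp(-2*I*pi/3) = 0.)
Dividing by |G| = 8 gives 0/8 = 0, matching the row-orthogonality relation <chi_3, chi_1> = [chi_3 = chi_1].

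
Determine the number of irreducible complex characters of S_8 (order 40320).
22

Details: The number of irreducible complex representations of a finite group equals its number of conjugacy classes. Conjugacy classes in S_8 correspond to cycle types, i.e. partitions of 8; there are p(8) = 22 of them, so S_8 (order 40320) has exactly 22 irreducible complex representations.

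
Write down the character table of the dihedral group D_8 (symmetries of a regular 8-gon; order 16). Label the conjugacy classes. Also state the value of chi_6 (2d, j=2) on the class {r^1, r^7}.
Conjugacy classes: {e} of size 1, {r^4} of size 1, {r^1, r^7} of size 2, {r^2, r^6} of size 2, {r^3, r^5} of size 2, {s, sr^2, ...} of size 4, {sr, sr^3, ...} of size 4.
Character table:
  irrep \ class              {e} (size 1)  {r^4} (size 1)  {r^1, r^7} (size 2)  {r^2, r^6} (size 2)  {r^3, r^5} (size 2)  {s, sr^2, ...} (size 4)  {sr, sr^3, ...} (size 4)
  chi_1 (triv)               1             1               1                    1                    1                    1                        1                       
  chi_2 (sign: r->1, s->-1)  1             1               1                    1                    1                    -1                       -1                      
  chi_3 (r->-1, s->1)        1             1               -1                   1                    -1                   1                        -1                      
  chi_4 (r->-1, s->-1)       1             1               -1                   1                    -1                   -1                       1                       
  chi_5 (2d, j=1)            2             -2              sqrt(2)              0                    -sqrt(2)             0                        0                       
  chi_6 (2d, j=2)            2             2               0                    -2                   0                    0                        0                       
  chi_7 (2d, j=3)            2             -2              -sqrt(2)             0                    sqrt(2)              0                        0                       

Spot check: chi_6 (2d, j=2) on {r^1, r^7} = 0.

Why: D_8 has order 2*8 = 16 with 7 conjugacy classes, hence 7 irreducibles. Sum of squared dims 1 + 1 + 1 + 1 + 4 + 4 + 4 = 16 = |G|. Linear characters come from the abelianisation; the 2-dimensional irreps have character r^k -> 2*cos(2*pi*j*k/8), reflections -> 0.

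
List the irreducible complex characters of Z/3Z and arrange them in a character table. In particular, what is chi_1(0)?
Character table of Z/3Z (irreps indexed chi_0,...,chi_2 with chi_k(m) = zeta_3^(k*m), zeta_3 = exp(2*pi*i/3)):
  irrep \ class  {0} (size 1)  {1} (size 1)    {2} (size 1)  
  chi_0          1             1               1             
  chi_1          1             exp(2*I*pi/3)   exp(-2*I*pi/3)
  chi_2          1             exp(-2*I*pi/3)  exp(2*I*pi/3) 

Spot check: chi_1(0) = zeta_3^(1*0) = zeta_3^0 = 1.

Explanation: Z/3Z is abelian, so all 3 irreducible complex representations are 1-dimensional. They are given by chi_k(m) = zeta_3^(k*m) for k = 0,...,2. Row orthogonality: sum_m chi_k(m) conj(chi_l(m)) = 3 * [k = l].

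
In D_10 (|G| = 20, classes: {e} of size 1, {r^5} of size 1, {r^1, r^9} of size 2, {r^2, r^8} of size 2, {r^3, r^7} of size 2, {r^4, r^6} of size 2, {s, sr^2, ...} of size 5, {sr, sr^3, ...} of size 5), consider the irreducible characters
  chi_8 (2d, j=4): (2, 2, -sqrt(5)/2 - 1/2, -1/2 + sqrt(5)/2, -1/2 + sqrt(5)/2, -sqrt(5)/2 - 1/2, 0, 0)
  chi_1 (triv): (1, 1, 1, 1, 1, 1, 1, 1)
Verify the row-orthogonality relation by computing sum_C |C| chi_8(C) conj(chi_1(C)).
Sum = 0; so <chi_8, chi_1> = 0 (distinct irreducibles are orthogonal).

Argument: Compute term by term over conjugacy classes (|C| * chi_8(C) * conj(chi_1(C))):
  1*(2)*conj(1) + 1*(2)*conj(1) + 2*(-sqrt(5)/2 - 1/2)*conj(1) + 2*(-1/2 + sqrt(5)/2)*conj(1) + 2*(-1/2 + sqrt(5)/2)*conj(1) + 2*(-sqrt(5)/2 - 1/2)*conj(1) + 5*(0)*conj(1) + 5*(0)*conj(1)
  = (2) + (2) + (-sqrt(5) - 1) + (-1 + sqrt(5)) + (-1 + sqrt(5)) + (-sqrt(5) - 1) + (0) + (0)
  = 0.
Dividing by |G| = 20 gives 0/20 = 0, matching the row-orthogonality relation <chi_8, chi_1> = [chi_8 = chi_1].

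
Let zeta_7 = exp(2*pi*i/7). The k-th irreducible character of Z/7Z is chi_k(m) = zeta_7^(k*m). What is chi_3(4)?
chi_3(4) = zeta_7^12 = exp(-4*I*pi/7)

chi_3(4) = zeta_7^(3*4) = zeta_7^12. Since zeta_7^7 = 1, this equals zeta_7^5 = exp(2*pi*i*5/7) = exp(-4*I*pi/7).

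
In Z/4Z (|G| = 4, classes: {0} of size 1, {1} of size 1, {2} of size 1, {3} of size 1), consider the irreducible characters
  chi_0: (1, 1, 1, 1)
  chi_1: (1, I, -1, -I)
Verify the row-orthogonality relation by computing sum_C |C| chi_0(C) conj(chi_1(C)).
Sum = 0; so <chi_0, chi_1> = 0 (distinct irreducibles are orthogonal).

Solution. Compute term by term over conjugacy classes (|C| * chi_0(C) * conj(chi_1(C))):
  1*(1)*conj(1) + 1*(1)*conj(I) + 1*(1)*conj(-1) + 1*(1)*conj(-I)
  = (1) + (-I) + (-1) + (I)
  = 0.
(Exp terms are combined using exp(i*s)*conj(exp(i*t)) = exp(i*(s-t)), and sums of them are collapsed using the identity that for every m > 1 the m distinct m-th roots of unity sum to 0, e.g. 1 + exp(2*I*pi/3) + exp(-2*I*pi/3) = 0.)
Dividing by |G| = 4 gives 0/4 = 0, matching the row-orthogonality relation <chi_0, chi_1> = [chi_0 = chi_1].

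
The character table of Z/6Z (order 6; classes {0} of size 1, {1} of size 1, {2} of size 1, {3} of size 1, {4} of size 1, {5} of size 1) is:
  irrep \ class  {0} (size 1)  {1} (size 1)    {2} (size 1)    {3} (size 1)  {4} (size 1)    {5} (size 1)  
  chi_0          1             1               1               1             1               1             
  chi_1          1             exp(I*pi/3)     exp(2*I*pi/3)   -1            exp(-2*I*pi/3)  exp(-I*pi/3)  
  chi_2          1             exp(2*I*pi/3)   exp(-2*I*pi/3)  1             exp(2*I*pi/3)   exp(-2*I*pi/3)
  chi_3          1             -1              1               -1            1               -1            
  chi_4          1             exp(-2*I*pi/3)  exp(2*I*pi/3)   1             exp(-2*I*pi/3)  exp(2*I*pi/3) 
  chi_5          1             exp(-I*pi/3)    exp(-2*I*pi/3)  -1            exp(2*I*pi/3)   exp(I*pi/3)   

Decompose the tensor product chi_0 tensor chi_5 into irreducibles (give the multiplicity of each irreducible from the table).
chi_0 tensor chi_5 = chi_5 (all other irreducibles have multiplicity 0).

Argument: The character of a tensor product is the pointwise product (chi_0 * chi_5)(C) = chi_0(C) * chi_5(C):
  {0}: (1)*(1), {1}: (1)*(exp(-I*pi/3)), {2}: (1)*(exp(-2*I*pi/3)), {3}: (1)*(-1), {4}: (1)*(exp(2*I*pi/3)), {5}: (1)*(exp(I*pi/3))
so (chi_0 * chi_5) takes values
  {0} -> 1, {1} -> exp(-I*pi/3), {2} -> exp(-2*I*pi/3), {3} -> -1, {4} -> exp(2*I*pi/3), {5} -> exp(I*pi/3).
Now take the inner product of this character with each irreducible chi from the table, <chi_0*chi_5, chi> = (1/6) sum_C |C| (chi_0*chi_5)(C) conj(chi(C)):
  <chi_0*chi_5, chi_0> = (1/6)[1*(1)*conj(1) + 1*(exp(-I*pi/3))*conj(1) + 1*(exp(-2*I*pi/3))*conj(1) + 1*(-1)*conj(1) + 1*(exp(2*I*pi/3))*conj(1) + 1*(exp(I*pi/3))*conj(1)]
      = (1/6)[(1) + (exp(-I*pi/3)) + (exp(-2*I*pi/3)) + (-1) + (exp(2*I*pi/3)) + (exp(I*pi/3))] = 0/6 = 0
  <chi_0*chi_5, chi_1> = (1/6)[1*(1)*conj(1) + 1*(exp(-I*pi/3))*conj(exp(I*pi/3)) + 1*(exp(-2*I*pi/3))*conj(exp(2*I*pi/3)) + 1*(-1)*conj(-1) + 1*(exp(2*I*pi/3))*conj(exp(-2*I*pi/3)) + 1*(exp(I*pi/3))*conj(exp(-I*pi/3))]
      = (1/6)[(1) + (exp(-2*I*pi/3)) + (exp(2*I*pi/3)) + (1) + (exp(-2*I*pi/3)) + (exp(2*I*pi/3))] = 0/6 = 0
  <chi_0*chi_5, chi_2> = (1/6)[1*(1)*conj(1) + 1*(exp(-I*pi/3))*conj(exp(2*I*pi/3)) + 1*(exp(-2*I*pi/3))*conj(exp(-2*I*pi/3)) + 1*(-1)*conj(1) + 1*(exp(2*I*pi/3))*conj(exp(2*I*pi/3)) + 1*(exp(I*pi/3))*conj(exp(-2*I*pi/3))]
      = (1/6)[(1) + (-1) + (1) + (-1) + (1) + (-1)] = 0/6 = 0
  <chi_0*chi_5, chi_3> = (1/6)[1*(1)*conj(1) + 1*(exp(-I*pi/3))*conj(-1) + 1*(exp(-2*I*pi/3))*conj(1) + 1*(-1)*conj(-1) + 1*(exp(2*I*pi/3))*conj(1) + 1*(exp(I*pi/3))*conj(-1)]
      = (1/6)[(1) + (-exp(-I*pi/3)) + (exp(-2*I*pi/3)) + (1) + (exp(2*I*pi/3)) + (-exp(I*pi/3))] = 0/6 = 0
  <chi_0*chi_5, chi_4> = (1/6)[1*(1)*conj(1) + 1*(exp(-I*pi/3))*conj(exp(-2*I*pi/3)) + 1*(exp(-2*I*pi/3))*conj(exp(2*I*pi/3)) + 1*(-1)*conj(1) + 1*(exp(2*I*pi/3))*conj(exp(-2*I*pi/3)) + 1*(exp(I*pi/3))*conj(exp(2*I*pi/3))]
      = (1/6)[(1) + (exp(I*pi/3)) + (exp(2*I*pi/3)) + (-1) + (exp(-2*I*pi/3)) + (exp(-I*pi/3))] = 0/6 = 0
  <chi_0*chi_5, chi_5> = (1/6)[1*(1)*conj(1) + 1*(exp(-I*pi/3))*conj(exp(-I*pi/3)) + 1*(exp(-2*I*pi/3))*conj(exp(-2*I*pi/3)) + 1*(-1)*conj(-1) + 1*(exp(2*I*pi/3))*conj(exp(2*I*pi/3)) + 1*(exp(I*pi/3))*conj(exp(I*pi/3))]
      = (1/6)[(1) + (1) + (1) + (1) + (1) + (1)] = 6/6 = 1
(Exp terms are combined using exp(i*s)*conj(exp(i*t)) = exp(i*(s-t)), and sums of them are collapsed using the identity that for every m > 1 the m distinct m-th roots of unity sum to 0, e.g. 1 + exp(2*I*pi/3) + exp(-2*I*pi/3) = 0.)
Hence the multiplicities are chi_5: 1. Dimension check: dim(chi_0)*dim(chi_5) = 1*1 = 1 and sum (mult * dim) = 1*1 = 1.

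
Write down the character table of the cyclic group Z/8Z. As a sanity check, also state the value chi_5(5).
Character table of Z/8Z (irreps indexed chi_0,...,chi_7 with chi_k(m) = zeta_8^(k*m), zeta_8 = exp(2*pi*i/8)):
  irrep \ class  {0} (size 1)  {1} (size 1)    {2} (size 1)  {3} (size 1)    {4} (size 1)  {5} (size 1)    {6} (size 1)  {7} (size 1)  
  chi_0          1             1               1             1               1             1               1             1             
  chi_1          1             exp(I*pi/4)     I             exp(3*I*pi/4)   -1            exp(-3*I*pi/4)  -I            exp(-I*pi/4)  
  chi_2          1             I               -1            -I              1             I               -1            -I            
  chi_3          1             exp(3*I*pi/4)   -I            exp(I*pi/4)     -1            exp(-I*pi/4)    I             exp(-3*I*pi/4)
  chi_4          1             -1              1             -1              1             -1              1             -1            
  chi_5          1             exp(-3*I*pi/4)  I             exp(-I*pi/4)    -1            exp(I*pi/4)     -I            exp(3*I*pi/4) 
  chi_6          1             -I              -1            I               1             -I              -1            I             
  chi_7          1             exp(-I*pi/4)    -I            exp(-3*I*pi/4)  -1            exp(3*I*pi/4)   I             exp(I*pi/4)   

Spot check: chi_5(5) = zeta_8^(5*5) = zeta_8^25 = exp(I*pi/4).

Argument: Z/8Z is abelian, so all 8 irreducible complex representations are 1-dimensional. They are given by chi_k(m) = zeta_8^(k*m) for k = 0,...,7. Row orthogonality: sum_m chi_k(m) conj(chi_l(m)) = 8 * [k = l].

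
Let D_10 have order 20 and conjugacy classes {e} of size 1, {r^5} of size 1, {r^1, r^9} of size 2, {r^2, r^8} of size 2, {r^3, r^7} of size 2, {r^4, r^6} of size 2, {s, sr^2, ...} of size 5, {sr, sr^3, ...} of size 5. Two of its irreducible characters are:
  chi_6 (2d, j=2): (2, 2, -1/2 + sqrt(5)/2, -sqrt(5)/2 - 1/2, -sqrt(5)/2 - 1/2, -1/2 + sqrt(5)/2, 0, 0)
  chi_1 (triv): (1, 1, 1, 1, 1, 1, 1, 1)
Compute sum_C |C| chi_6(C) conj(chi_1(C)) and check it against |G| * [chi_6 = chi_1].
Sum = 0; so <chi_6, chi_1> = 0 (distinct irreducibles are orthogonal).

Justification: Compute term by term over conjugacy classes (|C| * chi_6(C) * conj(chi_1(C))):
  1*(2)*conj(1) + 1*(2)*conj(1) + 2*(-1/2 + sqrt(5)/2)*conj(1) + 2*(-sqrt(5)/2 - 1/2)*conj(1) + 2*(-sqrt(5)/2 - 1/2)*conj(1) + 2*(-1/2 + sqrt(5)/2)*conj(1) + 5*(0)*conj(1) + 5*(0)*conj(1)
  = (2) + (2) + (-1 + sqrt(5)) + (-sqrt(5) - 1) + (-sqrt(5) - 1) + (-1 + sqrt(5)) + (0) + (0)
  = 0.
Dividing by |G| = 20 gives 0/20 = 0, matching the row-orthogonality relation <chi_6, chi_1> = [chi_6 = chi_1].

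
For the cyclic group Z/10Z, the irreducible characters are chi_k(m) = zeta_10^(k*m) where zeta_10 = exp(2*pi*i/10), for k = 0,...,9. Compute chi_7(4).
chi_7(4) = zeta_10^28 = exp(-2*I*pi/5)

Details: chi_7(4) = zeta_10^(7*4) = zeta_10^28. Since zeta_10^10 = 1, this equals zeta_10^8 = exp(2*pi*i*8/10) = exp(-2*I*pi/5).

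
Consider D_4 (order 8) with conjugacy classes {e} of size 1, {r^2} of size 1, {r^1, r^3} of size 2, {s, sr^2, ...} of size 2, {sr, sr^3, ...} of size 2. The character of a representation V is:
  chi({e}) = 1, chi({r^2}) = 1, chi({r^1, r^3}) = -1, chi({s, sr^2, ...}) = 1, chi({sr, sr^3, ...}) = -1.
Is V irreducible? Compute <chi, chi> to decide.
Irreducible: <chi, chi> = 1.

Why: <chi, chi> = (1/|G|) sum_C |C| * |chi(C)|^2 = (1/8)[1*|1|^2 + 1*|1|^2 + 2*|-1|^2 + 2*|1|^2 + 2*|-1|^2]
  = (1/8)[(1) + (1) + (2) + (2) + (2)] = 8/8 = 1.
A character is irreducible iff <chi, chi> = 1, so this representation is irreducible.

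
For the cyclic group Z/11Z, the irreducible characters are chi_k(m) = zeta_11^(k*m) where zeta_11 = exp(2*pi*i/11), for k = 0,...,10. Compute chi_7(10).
chi_7(10) = zeta_11^70 = exp(8*I*pi/11)

chi_7(10) = zeta_11^(7*10) = zeta_11^70. Since zeta_11^11 = 1, this equals zeta_11^4 = exp(2*pi*i*4/11) = exp(8*I*pi/11).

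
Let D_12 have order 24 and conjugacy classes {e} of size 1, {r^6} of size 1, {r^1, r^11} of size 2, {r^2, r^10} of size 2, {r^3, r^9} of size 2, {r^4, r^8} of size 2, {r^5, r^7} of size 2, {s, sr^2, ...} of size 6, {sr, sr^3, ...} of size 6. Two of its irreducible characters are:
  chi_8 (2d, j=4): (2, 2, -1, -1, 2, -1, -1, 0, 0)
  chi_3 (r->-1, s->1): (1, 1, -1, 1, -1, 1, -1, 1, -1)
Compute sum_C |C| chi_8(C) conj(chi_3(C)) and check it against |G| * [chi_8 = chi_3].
Sum = 0; so <chi_8, chi_3> = 0 (distinct irreducibles are orthogonal).

Justification: Compute term by term over conjugacy classes (|C| * chi_8(C) * conj(chi_3(C))):
  1*(2)*conj(1) + 1*(2)*conj(1) + 2*(-1)*conj(-1) + 2*(-1)*conj(1) + 2*(2)*conj(-1) + 2*(-1)*conj(1) + 2*(-1)*conj(-1) + 6*(0)*conj(1) + 6*(0)*conj(-1)
  = (2) + (2) + (2) + (-2) + (-4) + (-2) + (2) + (0) + (0)
  = 0.
Dividing by |G| = 24 gives 0/24 = 0, matching the row-orthogonality relation <chi_8, chi_3> = [chi_8 = chi_3].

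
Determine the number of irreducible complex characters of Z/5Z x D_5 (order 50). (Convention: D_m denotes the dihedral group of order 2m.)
20

The number of irreducible complex representations of a finite group equals its number of conjugacy classes. For a direct product, #classes(G x H) = #classes(G) * #classes(H). Z/5Z has 5 classes (abelian), D_5 has 4 classes, so 5 * 4 = 20, so Z/5Z x D_5 (order 50) has exactly 20 irreducible complex representations.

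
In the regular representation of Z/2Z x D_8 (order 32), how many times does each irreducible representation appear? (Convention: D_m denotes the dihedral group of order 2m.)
Each irreducible V_i of dimension d_i appears with multiplicity d_i, i.e. rho_reg = (direct sum over all irreducibles V_i) d_i V_i. The irreducible dimensions for Z/2Z x D_8 are 1, 1, 1, 1, 1, 1, 1, 1, 2, 2, 2, 2, 2, 2: 8 irreducibles of dimension 1, each with multiplicity 1; 6 irreducibles of dimension 2, each with multiplicity 2. Total dimension 8*1*1 + 6*2*2 = 32 = |G|.

Working: General theorem: in the regular representation of a finite group G, each irreducible appears with multiplicity equal to its dimension. Check: dim(rho_reg) = sum d_i^2 = 1 + 1 + 1 + 1 + 1 + 1 + 1 + 1 + 4 + 4 + 4 + 4 + 4 + 4 = 32 = |G|.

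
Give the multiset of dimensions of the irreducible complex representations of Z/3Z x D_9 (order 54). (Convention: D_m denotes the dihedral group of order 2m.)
Dimensions: 1, 1, 1, 1, 1, 1, 2, 2, 2, 2, 2, 2, 2, 2, 2, 2, 2, 2

Details: There are 18 irreducibles (= number of conjugacy classes). Their dimensions d_i satisfy sum d_i^2 = |G| = 54: 1 + 1 + 1 + 1 + 1 + 1 + 4 + 4 + 4 + 4 + 4 + 4 + 4 + 4 + 4 + 4 + 4 + 4 = 54. (For the product with Z/3Z: each of the 3 1-dim characters of Z/3Z tensors with each irrep of D_9, giving 3 copies of each D_9-dimension.)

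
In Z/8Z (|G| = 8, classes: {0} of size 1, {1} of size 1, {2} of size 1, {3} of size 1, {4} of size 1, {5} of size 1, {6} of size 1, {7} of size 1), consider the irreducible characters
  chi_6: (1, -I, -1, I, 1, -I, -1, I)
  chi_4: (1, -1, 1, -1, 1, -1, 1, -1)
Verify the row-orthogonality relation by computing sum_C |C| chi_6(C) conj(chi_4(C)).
Sum = 0; so <chi_6, chi_4> = 0 (distinct irreducibles are orthogonal).

Details: Compute term by term over conjugacy classes (|C| * chi_6(C) * conj(chi_4(C))):
  1*(1)*conj(1) + 1*(-I)*conj(-1) + 1*(-1)*conj(1) + 1*(I)*conj(-1) + 1*(1)*conj(1) + 1*(-I)*conj(-1) + 1*(-1)*conj(1) + 1*(I)*conj(-1)
  = (1) + (I) + (-1) + (-I) + (1) + (I) + (-1) + (-I)
  = 0.
(Exp terms are combined using exp(i*s)*conj(exp(i*t)) = exp(i*(s-t)), and sums of them are collapsed using the identity that for every m > 1 the m distinct m-th roots of unity sum to 0, e.g. 1 + exp(2*I*pi/3) + exp(-2*I*pi/3) = 0.)
Dividing by |G| = 8 gives 0/8 = 0, matching the row-orthogonality relation <chi_6, chi_4> = [chi_6 = chi_4].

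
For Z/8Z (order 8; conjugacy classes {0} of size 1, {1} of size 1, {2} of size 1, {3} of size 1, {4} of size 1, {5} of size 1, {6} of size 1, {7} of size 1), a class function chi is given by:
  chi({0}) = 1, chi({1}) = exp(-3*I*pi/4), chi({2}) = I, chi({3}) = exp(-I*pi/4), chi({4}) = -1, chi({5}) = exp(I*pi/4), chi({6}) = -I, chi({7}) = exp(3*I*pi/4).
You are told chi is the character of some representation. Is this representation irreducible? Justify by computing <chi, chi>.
Irreducible: <chi, chi> = 1.

Reasoning: <chi, chi> = (1/|G|) sum_C |C| * |chi(C)|^2 = (1/8)[1*|1|^2 + 1*|exp(-3*I*pi/4)|^2 + 1*|I|^2 + 1*|exp(-I*pi/4)|^2 + 1*|-1|^2 + 1*|exp(I*pi/4)|^2 + 1*|-I|^2 + 1*|exp(3*I*pi/4)|^2]
  = (1/8)[(1) + (1) + (1) + (1) + (1) + (1) + (1) + (1)] = 8/8 = 1.
(Exp terms are combined using exp(i*s)*conj(exp(i*t)) = exp(i*(s-t)), and sums of them are collapsed using the identity that for every m > 1 the m distinct m-th roots of unity sum to 0, e.g. 1 + exp(2*I*pi/3) + exp(-2*I*pi/3) = 0.)
A character is irreducible iff <chi, chi> = 1, so this representation is irreducible.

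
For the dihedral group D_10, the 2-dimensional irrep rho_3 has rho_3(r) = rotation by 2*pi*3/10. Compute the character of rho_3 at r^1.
chi_{rho_3}(r^1) = 2*cos(2*pi*3*1/10) = 1/2 - sqrt(5)/2

Why: rho_3(r^1) is rotation by angle 2*pi*3*1/10, whose trace is 2*cos(2*pi*3*1/10) = 1/2 - sqrt(5)/2.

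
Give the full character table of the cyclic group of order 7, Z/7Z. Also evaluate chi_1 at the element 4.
Character table of Z/7Z (irreps indexed chi_0,...,chi_6 with chi_k(m) = zeta_7^(k*m), zeta_7 = exp(2*pi*i/7)):
  irrep \ class  {0} (size 1)  {1} (size 1)    {2} (size 1)    {3} (size 1)    {4} (size 1)    {5} (size 1)    {6} (size 1)  
  chi_0          1             1               1               1               1               1               1             
  chi_1          1             exp(2*I*pi/7)   exp(4*I*pi/7)   exp(6*I*pi/7)   exp(-6*I*pi/7)  exp(-4*I*pi/7)  exp(-2*I*pi/7)
  chi_2          1             exp(4*I*pi/7)   exp(-6*I*pi/7)  exp(-2*I*pi/7)  exp(2*I*pi/7)   exp(6*I*pi/7)   exp(-4*I*pi/7)
  chi_3          1             exp(6*I*pi/7)   exp(-2*I*pi/7)  exp(4*I*pi/7)   exp(-4*I*pi/7)  exp(2*I*pi/7)   exp(-6*I*pi/7)
  chi_4          1             exp(-6*I*pi/7)  exp(2*I*pi/7)   exp(-4*I*pi/7)  exp(4*I*pi/7)   exp(-2*I*pi/7)  exp(6*I*pi/7) 
  chi_5          1             exp(-4*I*pi/7)  exp(6*I*pi/7)   exp(2*I*pi/7)   exp(-2*I*pi/7)  exp(-6*I*pi/7)  exp(4*I*pi/7) 
  chi_6          1             exp(-2*I*pi/7)  exp(-4*I*pi/7)  exp(-6*I*pi/7)  exp(6*I*pi/7)   exp(4*I*pi/7)   exp(2*I*pi/7) 

Spot check: chi_1(4) = zeta_7^(1*4) = zeta_7^4 = exp(-6*I*pi/7).

Explanation: Z/7Z is abelian, so all 7 irreducible complex representations are 1-dimensional. They are given by chi_k(m) = zeta_7^(k*m) for k = 0,...,6. Row orthogonality: sum_m chi_k(m) conj(chi_l(m)) = 7 * [k = l].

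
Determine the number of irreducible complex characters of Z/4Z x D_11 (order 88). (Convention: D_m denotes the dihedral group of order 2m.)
28

Solution. The number of irreducible complex representations of a finite group equals its number of conjugacy classes. For a direct product, #classes(G x H) = #classes(G) * #classes(H). Z/4Z has 4 classes (abelian), D_11 has 7 classes, so 4 * 7 = 28, so Z/4Z x D_11 (order 88) has exactly 28 irreducible complex representations.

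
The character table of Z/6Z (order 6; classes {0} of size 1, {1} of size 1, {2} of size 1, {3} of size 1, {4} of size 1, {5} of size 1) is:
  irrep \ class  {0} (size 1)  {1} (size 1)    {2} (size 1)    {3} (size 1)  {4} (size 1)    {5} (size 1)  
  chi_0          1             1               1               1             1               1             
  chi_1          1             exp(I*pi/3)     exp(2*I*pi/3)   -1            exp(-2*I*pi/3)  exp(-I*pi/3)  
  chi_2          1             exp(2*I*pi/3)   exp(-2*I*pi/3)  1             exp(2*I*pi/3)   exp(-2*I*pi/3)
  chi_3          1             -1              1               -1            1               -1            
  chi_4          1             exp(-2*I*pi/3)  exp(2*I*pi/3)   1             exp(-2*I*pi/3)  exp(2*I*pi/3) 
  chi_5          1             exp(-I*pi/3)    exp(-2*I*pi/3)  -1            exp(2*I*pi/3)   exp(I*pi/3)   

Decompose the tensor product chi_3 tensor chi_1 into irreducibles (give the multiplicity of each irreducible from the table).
chi_3 tensor chi_1 = chi_4 (all other irreducibles have multiplicity 0).

Reasoning: The character of a tensor product is the pointwise product (chi_3 * chi_1)(C) = chi_3(C) * chi_1(C):
  {0}: (1)*(1), {1}: (-1)*(exp(I*pi/3)), {2}: (1)*(exp(2*I*pi/3)), {3}: (-1)*(-1), {4}: (1)*(exp(-2*I*pi/3)), {5}: (-1)*(exp(-I*pi/3))
so (chi_3 * chi_1) takes values
  {0} -> 1, {1} -> -exp(I*pi/3), {2} -> exp(2*I*pi/3), {3} -> 1, {4} -> exp(-2*I*pi/3), {5} -> -exp(-I*pi/3).
Now take the inner product of this character with each irreducible chi from the table, <chi_3*chi_1, chi> = (1/6) sum_C |C| (chi_3*chi_1)(C) conj(chi(C)):
  <chi_3*chi_1, chi_0> = (1/6)[1*(1)*conj(1) + 1*(-exp(I*pi/3))*conj(1) + 1*(exp(2*I*pi/3))*conj(1) + 1*(1)*conj(1) + 1*(exp(-2*I*pi/3))*conj(1) + 1*(-exp(-I*pi/3))*conj(1)]
      = (1/6)[(1) + (-exp(I*pi/3)) + (exp(2*I*pi/3)) + (1) + (exp(-2*I*pi/3)) + (-exp(-I*pi/3))] = 0/6 = 0
  <chi_3*chi_1, chi_1> = (1/6)[1*(1)*conj(1) + 1*(-exp(I*pi/3))*conj(exp(I*pi/3)) + 1*(exp(2*I*pi/3))*conj(exp(2*I*pi/3)) + 1*(1)*conj(-1) + 1*(exp(-2*I*pi/3))*conj(exp(-2*I*pi/3)) + 1*(-exp(-I*pi/3))*conj(exp(-I*pi/3))]
      = (1/6)[(1) + (-1) + (1) + (-1) + (1) + (-1)] = 0/6 = 0
  <chi_3*chi_1, chi_2> = (1/6)[1*(1)*conj(1) + 1*(-exp(I*pi/3))*conj(exp(2*I*pi/3)) + 1*(exp(2*I*pi/3))*conj(exp(-2*I*pi/3)) + 1*(1)*conj(1) + 1*(exp(-2*I*pi/3))*conj(exp(2*I*pi/3)) + 1*(-exp(-I*pi/3))*conj(exp(-2*I*pi/3))]
      = (1/6)[(1) + (-exp(-I*pi/3)) + (exp(-2*I*pi/3)) + (1) + (exp(2*I*pi/3)) + (-exp(I*pi/3))] = 0/6 = 0
  <chi_3*chi_1, chi_3> = (1/6)[1*(1)*conj(1) + 1*(-exp(I*pi/3))*conj(-1) + 1*(exp(2*I*pi/3))*conj(1) + 1*(1)*conj(-1) + 1*(exp(-2*I*pi/3))*conj(1) + 1*(-exp(-I*pi/3))*conj(-1)]
      = (1/6)[(1) + (exp(I*pi/3)) + (exp(2*I*pi/3)) + (-1) + (exp(-2*I*pi/3)) + (exp(-I*pi/3))] = 0/6 = 0
  <chi_3*chi_1, chi_4> = (1/6)[1*(1)*conj(1) + 1*(-exp(I*pi/3))*conj(exp(-2*I*pi/3)) + 1*(exp(2*I*pi/3))*conj(exp(2*I*pi/3)) + 1*(1)*conj(1) + 1*(exp(-2*I*pi/3))*conj(exp(-2*I*pi/3)) + 1*(-exp(-I*pi/3))*conj(exp(2*I*pi/3))]
      = (1/6)[(1) + (1) + (1) + (1) + (1) + (1)] = 6/6 = 1
  <chi_3*chi_1, chi_5> = (1/6)[1*(1)*conj(1) + 1*(-exp(I*pi/3))*conj(exp(-I*pi/3)) + 1*(exp(2*I*pi/3))*conj(exp(-2*I*pi/3)) + 1*(1)*conj(-1) + 1*(exp(-2*I*pi/3))*conj(exp(2*I*pi/3)) + 1*(-exp(-I*pi/3))*conj(exp(I*pi/3))]
      = (1/6)[(1) + (-exp(2*I*pi/3)) + (exp(-2*I*pi/3)) + (-1) + (exp(2*I*pi/3)) + (-exp(-2*I*pi/3))] = 0/6 = 0
(Exp terms are combined using exp(i*s)*conj(exp(i*t)) = exp(i*(s-t)), and sums of them are collapsed using the identity that for every m > 1 the m distinct m-th roots of unity sum to 0, e.g. 1 + exp(2*I*pi/3) + exp(-2*I*pi/3) = 0.)
Hence the multiplicities are chi_4: 1. Dimension check: dim(chi_3)*dim(chi_1) = 1*1 = 1 and sum (mult * dim) = 1*1 = 1.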